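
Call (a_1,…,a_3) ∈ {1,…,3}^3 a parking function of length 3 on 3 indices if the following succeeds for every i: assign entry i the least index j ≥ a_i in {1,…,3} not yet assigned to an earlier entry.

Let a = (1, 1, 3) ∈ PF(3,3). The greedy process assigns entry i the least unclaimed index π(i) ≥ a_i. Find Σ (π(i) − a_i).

Σπ = 3·4/2 = 6 (π permutes [3]); Σa = 1+1+3 = 5; disp = 6−5 = 1.

1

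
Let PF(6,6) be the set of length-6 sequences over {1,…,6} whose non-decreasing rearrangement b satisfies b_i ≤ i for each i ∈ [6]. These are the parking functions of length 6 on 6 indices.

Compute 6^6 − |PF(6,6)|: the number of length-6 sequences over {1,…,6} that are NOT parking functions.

29849

#PF = 1·7^5 = 1 · 16807 = 16807
Check (5,3,3,2,6,5) → sorted (2,3,3,5,5,6): b_1=2>1, not a PF.
Total 46656; non-PF = 46656−16807 = 29849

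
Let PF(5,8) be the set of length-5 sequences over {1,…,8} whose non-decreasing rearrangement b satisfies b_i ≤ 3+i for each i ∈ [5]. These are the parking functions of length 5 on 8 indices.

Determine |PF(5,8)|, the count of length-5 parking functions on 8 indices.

26244

#PF = 4·9^4 = 4 · 6561 = 26244
Example (1,4,5,4,1) → sorted (1,1,4,4,5): b_i ≤ 3+i ∀i, a PF.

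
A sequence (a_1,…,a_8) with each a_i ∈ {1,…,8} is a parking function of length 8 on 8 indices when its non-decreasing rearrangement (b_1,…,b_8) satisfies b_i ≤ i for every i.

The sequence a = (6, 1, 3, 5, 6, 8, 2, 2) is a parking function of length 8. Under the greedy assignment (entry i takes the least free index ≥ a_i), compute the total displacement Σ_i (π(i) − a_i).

Σπ = 8·9/2 = 36 (π permutes [8]); Σa = 6+1+3+5+6+8+2+2 = 33; disp = 36−33 = 3.

3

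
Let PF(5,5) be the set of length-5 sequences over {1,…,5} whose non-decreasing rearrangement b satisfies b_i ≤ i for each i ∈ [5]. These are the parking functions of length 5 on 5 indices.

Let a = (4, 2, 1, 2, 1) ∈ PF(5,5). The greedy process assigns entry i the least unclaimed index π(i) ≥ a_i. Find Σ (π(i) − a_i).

5

Σπ = 5·6/2 = 15 (π permutes [5]); Σa = 4+2+1+2+1 = 10; disp = 15−10 = 5.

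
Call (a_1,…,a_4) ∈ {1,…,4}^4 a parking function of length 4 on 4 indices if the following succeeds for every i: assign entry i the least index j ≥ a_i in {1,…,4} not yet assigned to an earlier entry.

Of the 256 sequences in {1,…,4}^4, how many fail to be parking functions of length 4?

#PF = (4−4+1)·(4+1)^(4−1) = 1·125 = 125 [KW]
Check (3,3,3,3) → sorted (3,3,3,3): b_1=3>1, not a PF.
So 256 − 125 = 131 fail.

131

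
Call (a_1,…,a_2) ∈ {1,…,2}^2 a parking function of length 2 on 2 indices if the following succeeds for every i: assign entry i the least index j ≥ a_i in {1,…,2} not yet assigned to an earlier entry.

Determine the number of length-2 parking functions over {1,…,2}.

3

|PF(2,2)| = (2−2+1)·(2+1)^(2−1) = 1 · 3 = 3 (Pollak)
One tuple (1,2) → sorted (1,2): b_i ≤ i ∀i, a PF.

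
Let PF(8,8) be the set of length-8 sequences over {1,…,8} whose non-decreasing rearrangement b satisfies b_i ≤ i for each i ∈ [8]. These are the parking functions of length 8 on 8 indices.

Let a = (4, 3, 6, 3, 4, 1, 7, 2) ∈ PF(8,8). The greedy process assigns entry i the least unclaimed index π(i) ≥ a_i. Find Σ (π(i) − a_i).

Σπ = 8·9/2 = 36 (π permutes [8]); Σa = 4+3+6+3+4+1+7+2 = 30; disp = 36−30 = 6.

6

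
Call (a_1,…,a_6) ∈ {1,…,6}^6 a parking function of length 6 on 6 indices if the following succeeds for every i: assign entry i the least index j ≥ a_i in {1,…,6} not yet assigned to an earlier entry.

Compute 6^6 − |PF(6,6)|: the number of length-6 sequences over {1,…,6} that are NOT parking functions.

29849

#PF = (6−6+1)·(6+1)^(6−1) = 1·16807 = 16807 [KW]
Check (5,5,6,1,6,3) → sorted (1,3,5,5,6,6): b_2=3>2, not a PF.
6^6 − 16807 = 46656 − 16807 = 29849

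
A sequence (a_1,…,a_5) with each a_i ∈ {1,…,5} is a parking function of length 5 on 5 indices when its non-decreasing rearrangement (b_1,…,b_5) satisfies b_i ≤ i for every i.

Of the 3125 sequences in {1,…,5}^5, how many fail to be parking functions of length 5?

1829

#PF = (6−5)·6^(5−1) = 1·1296 = 1296
One tuple (4,4,2,4,2) → sorted (2,2,4,4,4): b_1=2>1, not a PF.
5^5 − 1296 = 3125 − 1296 = 1829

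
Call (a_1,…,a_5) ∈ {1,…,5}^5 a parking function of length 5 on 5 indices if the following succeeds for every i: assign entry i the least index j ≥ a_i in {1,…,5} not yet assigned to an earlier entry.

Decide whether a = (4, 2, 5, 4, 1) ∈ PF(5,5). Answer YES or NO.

Rearranged: b = (1, 2, 4, 4, 5).
  b_1=1 ≤ 1
  b_2=2 ≤ 2
  b_3=4 > 3
  fails at i=3 ⇒ NO

NO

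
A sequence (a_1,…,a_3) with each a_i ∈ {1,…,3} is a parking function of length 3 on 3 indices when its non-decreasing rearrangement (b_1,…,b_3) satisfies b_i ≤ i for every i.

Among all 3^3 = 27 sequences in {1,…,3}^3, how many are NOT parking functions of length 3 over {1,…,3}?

11

|PF| = (3+1−3)·(3+1)^{3−1} = 1·16 = 16 [KW]
E.g. (2,2,2) → sorted (2,2,2): b_1=2>1, not a PF.
So 27 − 16 = 11 fail.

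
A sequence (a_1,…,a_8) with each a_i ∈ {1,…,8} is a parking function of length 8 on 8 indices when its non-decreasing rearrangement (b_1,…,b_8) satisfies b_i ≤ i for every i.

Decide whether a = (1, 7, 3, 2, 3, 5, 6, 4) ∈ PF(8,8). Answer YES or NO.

YES

Order a: b = (1, 2, 3, 3, 4, 5, 6, 7).
  b_1=1 ≤ 1
  b_2=2 ≤ 2
  b_3=3 ≤ 3
  b_4=3 ≤ 4
  b_5=4 ≤ 5
  b_6=5 ≤ 6
  b_7=6 ≤ 7
  b_8=7 ≤ 8
All bounds hold ⇒ YES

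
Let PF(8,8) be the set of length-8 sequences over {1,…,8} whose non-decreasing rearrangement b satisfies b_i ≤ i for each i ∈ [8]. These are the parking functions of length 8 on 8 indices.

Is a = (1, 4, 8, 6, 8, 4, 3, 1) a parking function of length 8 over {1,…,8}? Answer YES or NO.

NO

Rearranged: b = (1, 1, 3, 4, 4, 6, 8, 8).
  b_1=1 ≤ 1
  b_2=1 ≤ 2
  b_3=3 ≤ 3
  b_4=4 ≤ 4
  b_5=4 ≤ 5
  b_6=6 ≤ 6
  b_7=8 > 7
  fails at i=7 ⇒ NO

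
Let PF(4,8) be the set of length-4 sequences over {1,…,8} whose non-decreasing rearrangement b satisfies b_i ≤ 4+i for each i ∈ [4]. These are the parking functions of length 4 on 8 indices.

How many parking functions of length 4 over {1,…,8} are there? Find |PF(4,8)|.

3645

|PF(4,8)| = (9−4)·9^(4−1) = 5×729 = 3645
E.g. (7,6,1,2) → sorted (1,2,6,7): b_i ≤ 4+i ∀i, a PF.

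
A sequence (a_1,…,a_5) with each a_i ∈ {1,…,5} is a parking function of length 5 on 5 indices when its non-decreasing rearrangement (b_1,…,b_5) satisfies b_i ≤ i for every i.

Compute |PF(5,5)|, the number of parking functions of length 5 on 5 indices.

|PF(5,5)| = (6−5)·6^(5−1) = 1×1296 = 1296 [KW]
E.g. (3,2,2,2,1) → sorted (1,2,2,2,3): b_i ≤ i ∀i, a PF.

1296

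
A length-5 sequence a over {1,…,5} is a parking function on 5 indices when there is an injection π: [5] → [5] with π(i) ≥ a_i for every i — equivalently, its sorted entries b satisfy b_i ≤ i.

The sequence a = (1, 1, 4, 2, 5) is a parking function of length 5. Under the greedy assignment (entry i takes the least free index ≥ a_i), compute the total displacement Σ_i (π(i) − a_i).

2

Σπ(i) = 1+…+5 = 15; Σa = 1+1+4+2+5 = 13; disp = 15−13 = 2.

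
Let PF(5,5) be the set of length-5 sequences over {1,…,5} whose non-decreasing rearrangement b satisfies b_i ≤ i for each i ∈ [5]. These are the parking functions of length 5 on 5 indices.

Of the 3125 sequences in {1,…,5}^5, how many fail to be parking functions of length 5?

|PF(5,5)| = (5−5+1)·(5+1)^(5−1) = 1×1296 = 1296 [KW]
One tuple (5,5,3,2,4) → sorted (2,3,4,5,5): b_1=2>1, not a PF.
5^5 − 1296 = 3125 − 1296 = 1829

1829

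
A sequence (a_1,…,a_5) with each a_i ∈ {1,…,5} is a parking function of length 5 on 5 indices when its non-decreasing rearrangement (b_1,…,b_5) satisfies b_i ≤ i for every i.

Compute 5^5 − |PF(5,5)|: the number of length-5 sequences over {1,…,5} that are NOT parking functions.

|PF| = (5+1−5)·(5+1)^{5−1} = 1 · 1296 = 1296 (Pollak)
One tuple (5,3,5,3,3) → sorted (3,3,3,5,5): b_1=3>1, not a PF.
So 3125 − 1296 = 1829 fail.

1829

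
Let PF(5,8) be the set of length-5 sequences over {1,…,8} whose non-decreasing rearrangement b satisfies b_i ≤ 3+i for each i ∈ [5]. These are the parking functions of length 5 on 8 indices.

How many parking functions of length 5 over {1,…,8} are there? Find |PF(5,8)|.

26244

|PF(5,8)| = 4·9^4 = 4×6561 = 26244 (Pollak)
Check (4,5,6,8,1) → sorted (1,4,5,6,8): b_i ≤ 3+i ∀i, a PF.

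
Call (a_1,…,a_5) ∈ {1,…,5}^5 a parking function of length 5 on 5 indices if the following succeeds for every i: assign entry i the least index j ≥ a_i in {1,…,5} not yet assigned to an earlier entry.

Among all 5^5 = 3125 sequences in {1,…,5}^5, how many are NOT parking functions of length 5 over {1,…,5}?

1829

#PF = (5+1−5)·(5+1)^{5−1} = 1×1296 = 1296
E.g. (5,5,2,1,3) → sorted (1,2,3,5,5): b_4=5>4, not a PF.
So 3125 − 1296 = 1829 fail.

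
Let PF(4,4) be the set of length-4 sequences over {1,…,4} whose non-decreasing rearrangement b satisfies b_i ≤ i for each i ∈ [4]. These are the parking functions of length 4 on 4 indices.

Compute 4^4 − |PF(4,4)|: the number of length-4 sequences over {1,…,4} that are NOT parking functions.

Count = 1·5^3 = 1×125 = 125 [KW]
Check (4,2,4,2) → sorted (2,2,4,4): b_1=2>1, not a PF.
Total 256; non-PF = 256−125 = 131

131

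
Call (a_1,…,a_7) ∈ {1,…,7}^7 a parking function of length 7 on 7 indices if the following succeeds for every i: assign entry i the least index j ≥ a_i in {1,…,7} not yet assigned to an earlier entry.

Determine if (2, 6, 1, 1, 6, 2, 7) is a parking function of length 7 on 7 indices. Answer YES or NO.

Order a: b = (1, 1, 2, 2, 6, 6, 7).
  b_1=1 ≤ 1
  b_2=1 ≤ 2
  b_3=2 ≤ 3
  b_4=2 ≤ 4
  b_5=6 > 5
  fails at i=5 ⇒ NO

NO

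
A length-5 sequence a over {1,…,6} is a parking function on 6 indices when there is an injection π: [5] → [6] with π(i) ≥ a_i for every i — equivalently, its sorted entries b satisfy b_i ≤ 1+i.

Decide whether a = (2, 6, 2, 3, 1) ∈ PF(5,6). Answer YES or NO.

Sorted: b = (1, 2, 2, 3, 6).
  b_1=1 ≤ 2
  b_2=2 ≤ 3
  b_3=2 ≤ 4
  b_4=3 ≤ 5
  b_5=6 ≤ 6
All bounds hold ⇒ YES

YES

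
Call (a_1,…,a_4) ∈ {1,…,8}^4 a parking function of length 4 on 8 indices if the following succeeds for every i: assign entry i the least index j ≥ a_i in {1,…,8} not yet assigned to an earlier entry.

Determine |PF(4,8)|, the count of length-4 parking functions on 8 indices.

|PF(4,8)| = (8−4+1)·(8+1)^(4−1) = 5×729 = 3645
Example (7,3,8,4) → sorted (3,4,7,8): b_i ≤ 4+i ∀i, a PF.

3645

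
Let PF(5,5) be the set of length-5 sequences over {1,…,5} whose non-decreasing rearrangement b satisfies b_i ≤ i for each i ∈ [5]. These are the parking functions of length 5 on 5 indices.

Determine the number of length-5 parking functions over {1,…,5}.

1296

|PF(5,5)| = (6−5)·6^(5−1) = 1·1296 = 1296 [KW]
One tuple (3,1,2,1,5) → sorted (1,1,2,3,5): b_i ≤ i ∀i, a PF.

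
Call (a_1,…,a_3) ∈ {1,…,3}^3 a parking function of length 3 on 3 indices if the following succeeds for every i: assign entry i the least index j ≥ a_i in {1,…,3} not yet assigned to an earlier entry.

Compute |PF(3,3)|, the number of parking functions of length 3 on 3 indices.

Count = (3+1−3)·(3+1)^{3−1} = 1 · 16 = 16
One tuple (3,2,1) → sorted (1,2,3): b_i ≤ i ∀i, a PF.

16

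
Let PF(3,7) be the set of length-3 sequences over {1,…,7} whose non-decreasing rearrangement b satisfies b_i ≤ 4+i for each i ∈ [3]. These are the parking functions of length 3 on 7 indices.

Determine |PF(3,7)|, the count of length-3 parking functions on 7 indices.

320

|PF| = (7−3+1)·(7+1)^(3−1) = 5 · 64 = 320 (Pollak)
E.g. (6,4,2) → sorted (2,4,6): b_i ≤ 4+i ∀i, a PF.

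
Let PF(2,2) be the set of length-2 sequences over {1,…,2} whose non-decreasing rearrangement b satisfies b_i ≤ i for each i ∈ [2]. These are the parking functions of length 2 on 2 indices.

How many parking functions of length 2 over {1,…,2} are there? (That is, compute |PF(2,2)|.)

Count = (2−2+1)·(2+1)^(2−1) = 1·3 = 3 (Konheim–Weiss)
Check (1,1) → sorted (1,1): b_i ≤ i ∀i, a PF.

3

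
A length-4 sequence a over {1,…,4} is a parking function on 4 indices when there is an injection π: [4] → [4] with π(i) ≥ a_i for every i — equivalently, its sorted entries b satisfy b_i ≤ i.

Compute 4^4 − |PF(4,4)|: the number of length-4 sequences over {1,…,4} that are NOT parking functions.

|PF(4,4)| = (5−4)·5^(4−1) = 1·125 = 125 (Konheim–Weiss)
Example (1,3,4,3) → sorted (1,3,3,4): b_2=3>2, not a PF.
So 256 − 125 = 131 fail.

131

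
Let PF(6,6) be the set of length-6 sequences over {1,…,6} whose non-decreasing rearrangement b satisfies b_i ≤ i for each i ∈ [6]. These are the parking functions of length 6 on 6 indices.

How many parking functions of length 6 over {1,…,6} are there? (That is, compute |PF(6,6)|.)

|PF| = (6+1−6)·(6+1)^{6−1} = 1×16807 = 16807 (Pollak)
Example (2,2,5,1,1,4) → sorted (1,1,2,2,4,5): b_i ≤ i ∀i, a PF.

16807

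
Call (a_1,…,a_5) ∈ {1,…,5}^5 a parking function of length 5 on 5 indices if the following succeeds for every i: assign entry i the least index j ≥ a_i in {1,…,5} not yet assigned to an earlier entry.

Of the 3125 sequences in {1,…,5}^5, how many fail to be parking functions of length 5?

1829

|PF| = (5−5+1)·(5+1)^(5−1) = 1 · 1296 = 1296 (Konheim–Weiss)
Check (2,5,4,3,5) → sorted (2,3,4,5,5): b_1=2>1, not a PF.
So 3125 − 1296 = 1829 fail.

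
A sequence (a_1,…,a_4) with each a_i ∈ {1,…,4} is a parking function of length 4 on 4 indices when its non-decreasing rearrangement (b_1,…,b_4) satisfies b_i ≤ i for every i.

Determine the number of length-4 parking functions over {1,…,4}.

|PF| = 1·5^3 = 1×125 = 125 (Pollak)
One tuple (4,1,3,1) → sorted (1,1,3,4): b_i ≤ i ∀i, a PF.

125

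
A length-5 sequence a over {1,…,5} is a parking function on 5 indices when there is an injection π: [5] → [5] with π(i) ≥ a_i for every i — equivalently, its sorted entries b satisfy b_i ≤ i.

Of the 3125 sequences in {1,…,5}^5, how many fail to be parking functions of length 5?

|PF| = 1·6^4 = 1·1296 = 1296 [KW]
Check (4,5,5,5,4) → sorted (4,4,5,5,5): b_1=4>1, not a PF.
Total 3125; non-PF = 3125−1296 = 1829

1829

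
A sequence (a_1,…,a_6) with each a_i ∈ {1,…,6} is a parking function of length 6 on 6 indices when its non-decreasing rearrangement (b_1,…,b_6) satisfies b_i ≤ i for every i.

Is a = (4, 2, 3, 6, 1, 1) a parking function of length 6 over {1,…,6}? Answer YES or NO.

Rearranged: b = (1, 1, 2, 3, 4, 6).
  b_1=1 ≤ 1
  b_2=1 ≤ 2
  b_3=2 ≤ 3
  b_4=3 ≤ 4
  b_5=4 ≤ 5
  b_6=6 ≤ 6
All bounds hold ⇒ YES

YES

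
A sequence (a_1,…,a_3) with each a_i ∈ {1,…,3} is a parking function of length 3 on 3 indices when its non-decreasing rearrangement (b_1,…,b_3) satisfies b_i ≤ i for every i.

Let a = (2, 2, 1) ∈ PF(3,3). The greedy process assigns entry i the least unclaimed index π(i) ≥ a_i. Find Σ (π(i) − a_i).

Σπ(i) = 1+…+3 = 6; Σa = 2+2+1 = 5; disp = 6−5 = 1.

1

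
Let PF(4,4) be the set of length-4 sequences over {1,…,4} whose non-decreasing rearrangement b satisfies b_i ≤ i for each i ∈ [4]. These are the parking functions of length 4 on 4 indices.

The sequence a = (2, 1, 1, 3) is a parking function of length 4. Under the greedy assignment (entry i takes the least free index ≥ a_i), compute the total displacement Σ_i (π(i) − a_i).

Σπ = 4·5/2 = 10 (π permutes [4]); Σa = 2+1+1+3 = 7; disp = 10−7 = 3.

3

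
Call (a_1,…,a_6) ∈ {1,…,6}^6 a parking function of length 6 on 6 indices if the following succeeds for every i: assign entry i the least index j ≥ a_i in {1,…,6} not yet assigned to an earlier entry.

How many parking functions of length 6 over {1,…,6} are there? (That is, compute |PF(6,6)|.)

#PF = 1·7^5 = 1·16807 = 16807 (Pollak)
Check (4,2,1,4,1,3) → sorted (1,1,2,3,4,4): b_i ≤ i ∀i, a PF.

16807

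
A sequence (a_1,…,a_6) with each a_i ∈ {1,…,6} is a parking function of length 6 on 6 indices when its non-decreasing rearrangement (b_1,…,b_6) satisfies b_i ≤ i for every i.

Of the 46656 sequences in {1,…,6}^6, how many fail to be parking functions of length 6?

|PF(6,6)| = 1·7^5 = 1·16807 = 16807 (Konheim–Weiss)
One tuple (1,5,6,4,5,5) → sorted (1,4,5,5,5,6): b_2=4>2, not a PF.
So 46656 − 16807 = 29849 fail.

29849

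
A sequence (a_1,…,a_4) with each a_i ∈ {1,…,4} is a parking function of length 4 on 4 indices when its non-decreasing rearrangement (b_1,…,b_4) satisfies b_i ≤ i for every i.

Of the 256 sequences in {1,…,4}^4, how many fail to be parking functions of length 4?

131

Count = (5−4)·5^(4−1) = 1·125 = 125 (Pollak)
One tuple (4,4,4,2) → sorted (2,4,4,4): b_1=2>1, not a PF.
So 256 − 125 = 131 fail.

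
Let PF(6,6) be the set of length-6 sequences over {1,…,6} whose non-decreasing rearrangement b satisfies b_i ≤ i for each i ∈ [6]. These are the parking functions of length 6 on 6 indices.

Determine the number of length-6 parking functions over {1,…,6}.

16807

#PF = (6−6+1)·(6+1)^(6−1) = 1 · 16807 = 16807 (Konheim–Weiss)
One tuple (1,3,2,1,4,3) → sorted (1,1,2,3,3,4): b_i ≤ i ∀i, a PF.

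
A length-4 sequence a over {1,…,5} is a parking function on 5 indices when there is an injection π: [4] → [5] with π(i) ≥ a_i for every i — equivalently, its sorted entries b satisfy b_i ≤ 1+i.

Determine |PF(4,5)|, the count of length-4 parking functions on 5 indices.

#PF = (5+1−4)·(5+1)^{4−1} = 2 · 216 = 432 [KW]
Check (1,1,4,3) → sorted (1,1,3,4): b_i ≤ 1+i ∀i, a PF.

432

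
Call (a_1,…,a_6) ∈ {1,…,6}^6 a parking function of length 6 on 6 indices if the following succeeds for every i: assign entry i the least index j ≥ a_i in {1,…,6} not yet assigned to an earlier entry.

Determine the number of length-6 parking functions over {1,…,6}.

Count = (7−6)·7^(6−1) = 1×16807 = 16807 [KW]
E.g. (1,3,2,5,5,2) → sorted (1,2,2,3,5,5): b_i ≤ i ∀i, a PF.

16807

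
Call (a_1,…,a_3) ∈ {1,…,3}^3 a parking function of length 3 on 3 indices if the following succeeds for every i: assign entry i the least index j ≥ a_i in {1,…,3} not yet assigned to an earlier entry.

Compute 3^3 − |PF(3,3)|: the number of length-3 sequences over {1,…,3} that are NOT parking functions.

#PF = (3−3+1)·(3+1)^(3−1) = 1 · 16 = 16 [KW]
Check (2,2,3) → sorted (2,2,3): b_1=2>1, not a PF.
3^3 − 16 = 27 − 16 = 11

11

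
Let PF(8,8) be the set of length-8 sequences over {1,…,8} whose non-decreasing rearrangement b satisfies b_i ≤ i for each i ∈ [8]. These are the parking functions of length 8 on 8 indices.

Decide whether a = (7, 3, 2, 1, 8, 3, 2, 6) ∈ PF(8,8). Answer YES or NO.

Sorted: b = (1, 2, 2, 3, 3, 6, 7, 8).
  b_1=1 ≤ 1
  b_2=2 ≤ 2
  b_3=2 ≤ 3
  b_4=3 ≤ 4
  b_5=3 ≤ 5
  b_6=6 ≤ 6
  b_7=7 ≤ 7
  b_8=8 ≤ 8
All bounds hold ⇒ YES

YES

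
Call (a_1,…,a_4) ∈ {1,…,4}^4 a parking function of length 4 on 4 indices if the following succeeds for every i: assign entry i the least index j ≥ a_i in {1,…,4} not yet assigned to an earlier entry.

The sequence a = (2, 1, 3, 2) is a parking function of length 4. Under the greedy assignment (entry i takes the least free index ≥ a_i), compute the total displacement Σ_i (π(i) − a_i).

Σπ = 10 ({1..4} each once); Σa = 2+1+3+2 = 8; disp = 10−8 = 2.

2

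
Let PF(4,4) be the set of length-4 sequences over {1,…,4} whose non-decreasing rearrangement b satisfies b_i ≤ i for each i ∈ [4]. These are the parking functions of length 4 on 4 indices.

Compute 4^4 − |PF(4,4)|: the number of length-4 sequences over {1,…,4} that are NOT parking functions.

131

Count = (5−4)·5^(4−1) = 1×125 = 125 (Pollak)
Example (4,2,4,4) → sorted (2,4,4,4): b_1=2>1, not a PF.
So 256 − 125 = 131 fail.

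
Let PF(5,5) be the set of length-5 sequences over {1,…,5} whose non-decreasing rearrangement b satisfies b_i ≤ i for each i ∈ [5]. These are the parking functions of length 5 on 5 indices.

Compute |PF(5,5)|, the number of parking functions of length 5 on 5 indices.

|PF| = 1·6^4 = 1·1296 = 1296 (Pollak)
Example (1,1,4,1,5) → sorted (1,1,1,4,5): b_i ≤ i ∀i, a PF.

1296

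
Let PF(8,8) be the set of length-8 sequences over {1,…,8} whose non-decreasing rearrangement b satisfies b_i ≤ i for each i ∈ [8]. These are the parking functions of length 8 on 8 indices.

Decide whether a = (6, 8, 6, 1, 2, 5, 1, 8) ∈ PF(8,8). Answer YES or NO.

NO

Rearranged: b = (1, 1, 2, 5, 6, 6, 8, 8).
  b_1=1 ≤ 1
  b_2=1 ≤ 2
  b_3=2 ≤ 3
  b_4=5 > 4
  fails at i=4 ⇒ NO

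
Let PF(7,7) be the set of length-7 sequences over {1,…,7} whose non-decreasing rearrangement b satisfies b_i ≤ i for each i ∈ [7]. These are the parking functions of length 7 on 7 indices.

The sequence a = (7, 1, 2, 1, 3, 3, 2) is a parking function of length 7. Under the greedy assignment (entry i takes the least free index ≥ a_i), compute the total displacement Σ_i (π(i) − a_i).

9

Σπ(i) = 1+…+7 = 28; Σa = 7+1+2+1+3+3+2 = 19; disp = 28−19 = 9.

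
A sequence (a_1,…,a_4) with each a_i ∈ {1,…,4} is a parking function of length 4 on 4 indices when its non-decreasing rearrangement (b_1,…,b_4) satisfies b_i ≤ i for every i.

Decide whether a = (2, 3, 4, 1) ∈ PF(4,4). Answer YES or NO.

Order a: b = (1, 2, 3, 4).
  b_1=1 ≤ 1
  b_2=2 ≤ 2
  b_3=3 ≤ 3
  b_4=4 ≤ 4
All bounds hold ⇒ YES

YES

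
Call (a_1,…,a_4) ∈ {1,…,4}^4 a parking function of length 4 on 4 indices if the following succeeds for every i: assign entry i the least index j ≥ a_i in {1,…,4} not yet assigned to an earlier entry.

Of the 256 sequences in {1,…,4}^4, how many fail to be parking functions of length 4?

|PF| = (4−4+1)·(4+1)^(4−1) = 1 · 125 = 125 (Konheim–Weiss)
Example (4,2,2,4) → sorted (2,2,4,4): b_1=2>1, not a PF.
So 256 − 125 = 131 fail.

131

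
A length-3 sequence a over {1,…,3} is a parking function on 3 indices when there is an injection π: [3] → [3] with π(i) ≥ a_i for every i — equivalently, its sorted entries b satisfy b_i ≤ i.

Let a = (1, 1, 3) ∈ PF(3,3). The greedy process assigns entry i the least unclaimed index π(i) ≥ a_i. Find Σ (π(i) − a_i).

1

Σπ = 3·4/2 = 6 (π permutes [3]); Σa = 1+1+3 = 5; disp = 6−5 = 1.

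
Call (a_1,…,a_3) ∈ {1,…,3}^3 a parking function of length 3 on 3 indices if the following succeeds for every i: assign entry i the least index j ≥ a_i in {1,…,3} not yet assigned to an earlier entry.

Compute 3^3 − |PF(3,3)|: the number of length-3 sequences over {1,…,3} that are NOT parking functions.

11

Count = (3+1−3)·(3+1)^{3−1} = 1 · 16 = 16 (Pollak)
Check (3,1,3) → sorted (1,3,3): b_2=3>2, not a PF.
3^3 − 16 = 27 − 16 = 11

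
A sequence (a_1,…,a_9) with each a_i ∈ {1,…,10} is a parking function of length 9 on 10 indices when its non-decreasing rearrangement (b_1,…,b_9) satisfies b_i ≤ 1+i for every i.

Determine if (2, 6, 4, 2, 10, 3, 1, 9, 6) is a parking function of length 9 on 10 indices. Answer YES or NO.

Rearranged: b = (1, 2, 2, 3, 4, 6, 6, 9, 10).
  b_1=1 ≤ 2
  b_2=2 ≤ 3
  b_3=2 ≤ 4
  b_4=3 ≤ 5
  b_5=4 ≤ 6
  b_6=6 ≤ 7
  b_7=6 ≤ 8
  b_8=9 ≤ 9
  b_9=10 ≤ 10
All bounds hold ⇒ YES

YES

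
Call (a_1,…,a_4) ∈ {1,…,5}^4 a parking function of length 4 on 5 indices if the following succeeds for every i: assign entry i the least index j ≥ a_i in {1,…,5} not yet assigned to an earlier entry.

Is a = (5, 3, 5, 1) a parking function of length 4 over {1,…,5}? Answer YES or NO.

NO

Order a: b = (1, 3, 5, 5).
  b_1=1 ≤ 2
  b_2=3 ≤ 3
  b_3=5 > 4
  fails at i=3 ⇒ NO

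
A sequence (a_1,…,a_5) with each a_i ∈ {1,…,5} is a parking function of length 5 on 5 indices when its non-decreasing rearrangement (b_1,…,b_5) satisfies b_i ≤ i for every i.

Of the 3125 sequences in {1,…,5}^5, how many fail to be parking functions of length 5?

1829

#PF = (5−5+1)·(5+1)^(5−1) = 1·1296 = 1296 (Pollak)
Example (4,3,4,4,3) → sorted (3,3,4,4,4): b_1=3>1, not a PF.
5^5 − 1296 = 3125 − 1296 = 1829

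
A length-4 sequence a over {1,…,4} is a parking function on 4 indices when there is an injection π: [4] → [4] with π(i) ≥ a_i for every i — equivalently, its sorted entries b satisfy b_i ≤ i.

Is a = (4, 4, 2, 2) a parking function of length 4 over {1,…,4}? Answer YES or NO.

Rearranged: b = (2, 2, 4, 4).
  b_1=2 > 1
  fails at i=1 ⇒ NO

NO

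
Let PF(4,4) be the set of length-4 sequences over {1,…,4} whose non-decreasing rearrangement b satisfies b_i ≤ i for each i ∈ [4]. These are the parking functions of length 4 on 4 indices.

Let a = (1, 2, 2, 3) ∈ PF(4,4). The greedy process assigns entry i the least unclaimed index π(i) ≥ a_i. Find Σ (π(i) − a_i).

Σπ = 10 ({1..4} each once); Σa = 1+2+2+3 = 8; disp = 10−8 = 2.

2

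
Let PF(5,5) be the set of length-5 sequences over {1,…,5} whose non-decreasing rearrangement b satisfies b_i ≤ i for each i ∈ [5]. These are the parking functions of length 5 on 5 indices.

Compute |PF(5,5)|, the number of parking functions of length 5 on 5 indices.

1296

Count = (6−5)·6^(5−1) = 1·1296 = 1296 [KW]
One tuple (5,3,3,1,1) → sorted (1,1,3,3,5): b_i ≤ i ∀i, a PF.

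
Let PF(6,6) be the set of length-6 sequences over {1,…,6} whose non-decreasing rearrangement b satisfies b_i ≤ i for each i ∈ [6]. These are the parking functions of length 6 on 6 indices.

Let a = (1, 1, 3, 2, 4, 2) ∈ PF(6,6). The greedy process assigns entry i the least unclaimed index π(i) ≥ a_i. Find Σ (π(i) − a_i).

Σπ = 21 ({1..6} each once); Σa = 1+1+3+2+4+2 = 13; disp = 21−13 = 8.

8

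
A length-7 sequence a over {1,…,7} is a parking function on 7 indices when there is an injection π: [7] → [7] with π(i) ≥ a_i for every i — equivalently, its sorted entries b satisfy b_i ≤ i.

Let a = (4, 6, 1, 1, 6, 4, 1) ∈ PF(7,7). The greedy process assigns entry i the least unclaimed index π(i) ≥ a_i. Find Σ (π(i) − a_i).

Σπ = 28 ({1..7} each once); Σa = 4+6+1+1+6+4+1 = 23; disp = 28−23 = 5.

5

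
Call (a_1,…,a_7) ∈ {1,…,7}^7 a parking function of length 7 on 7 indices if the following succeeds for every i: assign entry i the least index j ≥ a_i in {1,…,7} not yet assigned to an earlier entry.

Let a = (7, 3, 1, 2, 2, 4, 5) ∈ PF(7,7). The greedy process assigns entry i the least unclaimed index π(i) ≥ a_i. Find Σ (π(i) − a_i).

4

Σπ = 28 ({1..7} each once); Σa = 7+3+1+2+2+4+5 = 24; disp = 28−24 = 4.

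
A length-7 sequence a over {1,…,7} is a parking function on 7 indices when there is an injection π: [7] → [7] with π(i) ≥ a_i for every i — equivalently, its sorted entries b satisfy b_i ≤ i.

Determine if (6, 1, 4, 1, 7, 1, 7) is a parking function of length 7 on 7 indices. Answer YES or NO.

Sorted: b = (1, 1, 1, 4, 6, 7, 7).
  b_1=1 ≤ 1
  b_2=1 ≤ 2
  b_3=1 ≤ 3
  b_4=4 ≤ 4
  b_5=6 > 5
  fails at i=5 ⇒ NO

NO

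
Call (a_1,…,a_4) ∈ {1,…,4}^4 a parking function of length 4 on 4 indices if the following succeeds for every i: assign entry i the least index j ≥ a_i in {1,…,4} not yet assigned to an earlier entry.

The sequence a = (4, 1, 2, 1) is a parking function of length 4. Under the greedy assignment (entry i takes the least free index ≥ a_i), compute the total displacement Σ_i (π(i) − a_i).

Σπ = 4·5/2 = 10 (π permutes [4]); Σa = 4+1+2+1 = 8; disp = 10−8 = 2.

2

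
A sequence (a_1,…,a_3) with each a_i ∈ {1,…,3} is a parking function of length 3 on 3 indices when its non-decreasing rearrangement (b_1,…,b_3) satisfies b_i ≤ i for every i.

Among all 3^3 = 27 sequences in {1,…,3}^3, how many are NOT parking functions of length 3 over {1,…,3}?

11

|PF| = (3−3+1)·(3+1)^(3−1) = 1·16 = 16
One tuple (3,3,3) → sorted (3,3,3): b_1=3>1, not a PF.
So 27 − 16 = 11 fail.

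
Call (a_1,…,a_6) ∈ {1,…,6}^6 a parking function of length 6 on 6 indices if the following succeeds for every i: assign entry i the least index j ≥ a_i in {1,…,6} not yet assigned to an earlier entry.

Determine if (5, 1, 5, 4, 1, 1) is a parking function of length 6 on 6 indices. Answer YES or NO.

YES

Sorted: b = (1, 1, 1, 4, 5, 5).
  b_1=1 ≤ 1
  b_2=1 ≤ 2
  b_3=1 ≤ 3
  b_4=4 ≤ 4
  b_5=5 ≤ 5
  b_6=5 ≤ 6
All bounds hold ⇒ YES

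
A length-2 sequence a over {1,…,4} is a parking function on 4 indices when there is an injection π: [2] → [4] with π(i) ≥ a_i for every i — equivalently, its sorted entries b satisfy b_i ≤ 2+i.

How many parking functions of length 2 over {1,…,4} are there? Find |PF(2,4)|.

15

|PF| = 3·5^1 = 3×5 = 15 (Pollak)
Check (2,4) → sorted (2,4): b_i ≤ 2+i ∀i, a PF.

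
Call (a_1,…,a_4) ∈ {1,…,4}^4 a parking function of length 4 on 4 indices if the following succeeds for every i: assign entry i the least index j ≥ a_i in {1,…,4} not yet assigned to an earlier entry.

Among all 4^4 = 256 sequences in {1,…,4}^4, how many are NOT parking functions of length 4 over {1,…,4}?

#PF = (5−4)·5^(4−1) = 1 · 125 = 125 (Pollak)
Check (4,3,4,4) → sorted (3,4,4,4): b_1=3>1, not a PF.
Total 256; non-PF = 256−125 = 131

131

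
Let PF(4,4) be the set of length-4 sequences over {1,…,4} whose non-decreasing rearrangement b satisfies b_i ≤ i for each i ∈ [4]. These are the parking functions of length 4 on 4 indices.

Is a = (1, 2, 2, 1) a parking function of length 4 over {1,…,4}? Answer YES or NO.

Sorted: b = (1, 1, 2, 2).
  b_1=1 ≤ 1
  b_2=1 ≤ 2
  b_3=2 ≤ 3
  b_4=2 ≤ 4
All bounds hold ⇒ YES

YES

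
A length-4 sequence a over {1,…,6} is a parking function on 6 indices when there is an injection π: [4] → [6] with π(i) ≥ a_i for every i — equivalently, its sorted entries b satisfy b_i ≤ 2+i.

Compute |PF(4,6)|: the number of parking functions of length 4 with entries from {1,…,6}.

|PF(4,6)| = (6−4+1)·(6+1)^(4−1) = 3 · 343 = 1029 (Pollak)
Check (2,1,2,6) → sorted (1,2,2,6): b_i ≤ 2+i ∀i, a PF.

1029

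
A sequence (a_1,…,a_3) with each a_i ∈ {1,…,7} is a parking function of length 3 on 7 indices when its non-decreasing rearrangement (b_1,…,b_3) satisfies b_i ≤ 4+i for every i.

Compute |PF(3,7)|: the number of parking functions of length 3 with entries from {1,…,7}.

|PF(3,7)| = (7−3+1)·(7+1)^(3−1) = 5·64 = 320 (Pollak)
Check (5,5,2) → sorted (2,5,5): b_i ≤ 4+i ∀i, a PF.

320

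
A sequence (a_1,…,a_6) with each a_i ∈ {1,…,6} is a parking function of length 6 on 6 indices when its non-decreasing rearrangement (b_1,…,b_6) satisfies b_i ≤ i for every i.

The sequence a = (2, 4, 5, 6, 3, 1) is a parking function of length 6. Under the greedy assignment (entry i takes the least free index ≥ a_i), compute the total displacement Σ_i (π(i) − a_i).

Σπ = 6·7/2 = 21 (π permutes [6]); Σa = 2+4+5+6+3+1 = 21; disp = 21−21 = 0.

0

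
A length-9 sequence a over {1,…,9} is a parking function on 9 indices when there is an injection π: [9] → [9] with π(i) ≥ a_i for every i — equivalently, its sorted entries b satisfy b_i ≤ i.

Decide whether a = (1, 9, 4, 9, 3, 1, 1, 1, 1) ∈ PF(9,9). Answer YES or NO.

NO

Rearranged: b = (1, 1, 1, 1, 1, 3, 4, 9, 9).
  b_1=1 ≤ 1
  b_2=1 ≤ 2
  b_3=1 ≤ 3
  b_4=1 ≤ 4
  b_5=1 ≤ 5
  b_6=3 ≤ 6
  b_7=4 ≤ 7
  b_8=9 > 8
  fails at i=8 ⇒ NO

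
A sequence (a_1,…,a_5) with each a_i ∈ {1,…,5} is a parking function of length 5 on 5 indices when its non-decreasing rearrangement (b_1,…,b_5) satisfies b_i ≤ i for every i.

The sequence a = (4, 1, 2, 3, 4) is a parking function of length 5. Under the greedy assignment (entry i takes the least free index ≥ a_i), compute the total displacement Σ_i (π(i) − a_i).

Σπ = 5·6/2 = 15 (π permutes [5]); Σa = 4+1+2+3+4 = 14; disp = 15−14 = 1.

1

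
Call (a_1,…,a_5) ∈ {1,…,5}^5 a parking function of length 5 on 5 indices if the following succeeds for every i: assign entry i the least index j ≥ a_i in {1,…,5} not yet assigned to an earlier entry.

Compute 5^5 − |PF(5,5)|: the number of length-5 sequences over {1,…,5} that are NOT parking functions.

Count = (5+1−5)·(5+1)^{5−1} = 1·1296 = 1296 [KW]
E.g. (2,4,3,5,5) → sorted (2,3,4,5,5): b_1=2>1, not a PF.
So 3125 − 1296 = 1829 fail.

1829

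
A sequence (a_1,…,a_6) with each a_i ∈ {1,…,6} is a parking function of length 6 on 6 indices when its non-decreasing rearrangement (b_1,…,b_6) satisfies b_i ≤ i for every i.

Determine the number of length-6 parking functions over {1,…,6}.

Count = (6+1−6)·(6+1)^{6−1} = 1×16807 = 16807 (Pollak)
Check (2,4,4,1,3,5) → sorted (1,2,3,4,4,5): b_i ≤ i ∀i, a PF.

16807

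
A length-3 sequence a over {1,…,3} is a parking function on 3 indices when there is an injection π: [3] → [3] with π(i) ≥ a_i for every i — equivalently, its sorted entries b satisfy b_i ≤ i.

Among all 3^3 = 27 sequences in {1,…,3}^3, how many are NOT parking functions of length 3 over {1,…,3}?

|PF(3,3)| = (3+1−3)·(3+1)^{3−1} = 1·16 = 16 (Pollak)
Check (3,2,2) → sorted (2,2,3): b_1=2>1, not a PF.
Total 27; non-PF = 27−16 = 11

11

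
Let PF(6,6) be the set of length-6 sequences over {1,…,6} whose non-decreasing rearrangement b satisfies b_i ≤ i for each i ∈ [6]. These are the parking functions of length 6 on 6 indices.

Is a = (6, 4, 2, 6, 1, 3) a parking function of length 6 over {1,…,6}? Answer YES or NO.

NO

Sorted: b = (1, 2, 3, 4, 6, 6).
  b_1=1 ≤ 1
  b_2=2 ≤ 2
  b_3=3 ≤ 3
  b_4=4 ≤ 4
  b_5=6 > 5
  fails at i=5 ⇒ NO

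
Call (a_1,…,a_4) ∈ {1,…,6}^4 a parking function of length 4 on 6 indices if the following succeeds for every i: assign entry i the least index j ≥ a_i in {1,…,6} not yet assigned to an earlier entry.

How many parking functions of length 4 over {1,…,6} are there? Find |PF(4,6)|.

1029

Count = (7−4)·7^(4−1) = 3 · 343 = 1029 [KW]
E.g. (4,1,2,2) → sorted (1,2,2,4): b_i ≤ 2+i ∀i, a PF.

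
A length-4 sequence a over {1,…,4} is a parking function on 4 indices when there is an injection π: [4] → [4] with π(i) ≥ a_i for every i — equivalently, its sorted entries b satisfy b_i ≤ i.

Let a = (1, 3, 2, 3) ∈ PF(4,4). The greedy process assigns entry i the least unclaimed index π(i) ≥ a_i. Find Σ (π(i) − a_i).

1

Σπ(i) = 1+…+4 = 10; Σa = 1+3+2+3 = 9; disp = 10−9 = 1.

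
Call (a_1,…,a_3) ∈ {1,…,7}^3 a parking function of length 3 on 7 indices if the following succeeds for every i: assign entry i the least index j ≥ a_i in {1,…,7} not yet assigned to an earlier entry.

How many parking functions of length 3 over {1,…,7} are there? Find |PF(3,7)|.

Count = 5·8^2 = 5×64 = 320
E.g. (1,3,5) → sorted (1,3,5): b_i ≤ 4+i ∀i, a PF.

320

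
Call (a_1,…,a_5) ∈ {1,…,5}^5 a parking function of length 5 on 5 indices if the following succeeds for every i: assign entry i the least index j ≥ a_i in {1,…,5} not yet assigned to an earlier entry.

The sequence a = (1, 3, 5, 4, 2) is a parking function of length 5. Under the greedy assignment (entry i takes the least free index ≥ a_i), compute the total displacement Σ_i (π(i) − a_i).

Σπ = 15 ({1..5} each once); Σa = 1+3+5+4+2 = 15; disp = 15−15 = 0.

0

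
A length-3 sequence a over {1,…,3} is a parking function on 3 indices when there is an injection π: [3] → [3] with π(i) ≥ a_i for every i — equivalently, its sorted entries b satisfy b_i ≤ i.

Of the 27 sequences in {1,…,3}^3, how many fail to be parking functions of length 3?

11

#PF = (3−3+1)·(3+1)^(3−1) = 1×16 = 16
E.g. (2,2,2) → sorted (2,2,2): b_1=2>1, not a PF.
Total 27; non-PF = 27−16 = 11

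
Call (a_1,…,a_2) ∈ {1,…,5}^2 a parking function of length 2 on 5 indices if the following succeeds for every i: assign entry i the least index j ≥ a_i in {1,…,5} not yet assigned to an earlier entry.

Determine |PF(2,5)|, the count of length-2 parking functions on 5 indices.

|PF(2,5)| = (5−2+1)·(5+1)^(2−1) = 4 · 6 = 24 [KW]
Check (1,3) → sorted (1,3): b_i ≤ 3+i ∀i, a PF.

24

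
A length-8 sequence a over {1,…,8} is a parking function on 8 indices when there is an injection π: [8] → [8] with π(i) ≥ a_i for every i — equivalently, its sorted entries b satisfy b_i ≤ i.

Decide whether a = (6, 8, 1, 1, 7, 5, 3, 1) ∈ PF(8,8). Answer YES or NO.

Sorted: b = (1, 1, 1, 3, 5, 6, 7, 8).
  b_1=1 ≤ 1
  b_2=1 ≤ 2
  b_3=1 ≤ 3
  b_4=3 ≤ 4
  b_5=5 ≤ 5
  b_6=6 ≤ 6
  b_7=7 ≤ 7
  b_8=8 ≤ 8
All bounds hold ⇒ YES

YES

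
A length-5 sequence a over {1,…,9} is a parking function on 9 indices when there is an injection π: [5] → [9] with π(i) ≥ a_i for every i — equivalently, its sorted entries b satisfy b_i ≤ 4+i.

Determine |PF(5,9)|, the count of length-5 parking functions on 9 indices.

50000

#PF = (9+1−5)·(9+1)^{5−1} = 5·10000 = 50000 [KW]
E.g. (2,2,7,1,4) → sorted (1,2,2,4,7): b_i ≤ 4+i ∀i, a PF.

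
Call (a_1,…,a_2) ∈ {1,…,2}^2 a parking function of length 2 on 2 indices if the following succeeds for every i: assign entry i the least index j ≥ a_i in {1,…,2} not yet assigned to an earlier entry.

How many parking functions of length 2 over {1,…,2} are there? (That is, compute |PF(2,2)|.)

3

|PF| = (3−2)·3^(2−1) = 1·3 = 3 (Pollak)
One tuple (2,1) → sorted (1,2): b_i ≤ i ∀i, a PF.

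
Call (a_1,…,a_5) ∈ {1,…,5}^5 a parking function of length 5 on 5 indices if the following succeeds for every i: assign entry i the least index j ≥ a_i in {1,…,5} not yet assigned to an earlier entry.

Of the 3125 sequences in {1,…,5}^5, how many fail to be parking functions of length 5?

|PF(5,5)| = (6−5)·6^(5−1) = 1·1296 = 1296
Check (5,2,4,5,1) → sorted (1,2,4,5,5): b_3=4>3, not a PF.
5^5 − 1296 = 3125 − 1296 = 1829

1829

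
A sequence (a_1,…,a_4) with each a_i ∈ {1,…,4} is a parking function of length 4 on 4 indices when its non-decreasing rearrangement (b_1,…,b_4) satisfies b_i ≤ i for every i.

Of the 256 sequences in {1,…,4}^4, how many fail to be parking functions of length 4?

131

|PF(4,4)| = (5−4)·5^(4−1) = 1×125 = 125 (Konheim–Weiss)
Example (3,4,4,3) → sorted (3,3,4,4): b_1=3>1, not a PF.
4^4 − 125 = 256 − 125 = 131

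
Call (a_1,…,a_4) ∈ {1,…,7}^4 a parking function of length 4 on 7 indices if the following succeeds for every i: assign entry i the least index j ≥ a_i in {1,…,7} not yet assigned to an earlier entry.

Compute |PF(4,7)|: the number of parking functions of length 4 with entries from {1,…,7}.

|PF(4,7)| = (7+1−4)·(7+1)^{4−1} = 4 · 512 = 2048 (Konheim–Weiss)
Example (3,2,7,1) → sorted (1,2,3,7): b_i ≤ 3+i ∀i, a PF.

2048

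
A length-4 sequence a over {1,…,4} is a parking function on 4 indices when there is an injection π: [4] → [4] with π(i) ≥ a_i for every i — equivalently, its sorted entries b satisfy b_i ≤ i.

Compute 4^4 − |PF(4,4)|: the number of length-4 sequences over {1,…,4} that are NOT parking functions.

#PF = 1·5^3 = 1×125 = 125 (Pollak)
One tuple (4,4,4,1) → sorted (1,4,4,4): b_2=4>2, not a PF.
4^4 − 125 = 256 − 125 = 131

131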